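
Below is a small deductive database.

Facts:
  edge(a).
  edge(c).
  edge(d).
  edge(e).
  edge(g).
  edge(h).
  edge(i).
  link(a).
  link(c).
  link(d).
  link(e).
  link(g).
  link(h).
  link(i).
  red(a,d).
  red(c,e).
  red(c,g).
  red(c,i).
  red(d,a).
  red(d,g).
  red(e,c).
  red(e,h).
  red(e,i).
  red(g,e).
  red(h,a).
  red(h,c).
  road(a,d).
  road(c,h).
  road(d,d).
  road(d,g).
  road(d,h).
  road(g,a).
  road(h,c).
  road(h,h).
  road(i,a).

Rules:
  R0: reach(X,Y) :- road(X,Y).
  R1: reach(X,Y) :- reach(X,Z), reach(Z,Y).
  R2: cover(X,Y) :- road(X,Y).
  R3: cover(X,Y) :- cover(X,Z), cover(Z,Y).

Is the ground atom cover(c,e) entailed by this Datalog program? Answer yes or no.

round 1: derive cover(a,d) via R2 from road(a,d)
round 1: derive cover(c,h) via R2 from road(c,h)
round 1: derive cover(d,d) via R2 from road(d,d)
round 1: derive cover(d,g) via R2 from road(d,g)
round 1: derive cover(d,h) via R2 from road(d,h)
round 1: derive cover(g,a) via R2 from road(g,a)
round 1: derive cover(h,c) via R2 from road(h,c)
round 1: derive cover(h,h) via R2 from road(h,h)
round 1: derive cover(i,a) via R2 from road(i,a)
round 2: derive cover(a,g) via R3 from cover(a,d), cover(d,g)
round 2: derive cover(a,h) via R3 from cover(a,d), cover(d,h)
round 2: derive cover(c,c) via R3 from cover(c,h), cover(h,c)
round 2: derive cover(d,a) via R3 from cover(d,g), cover(g,a)
round 2: derive cover(d,c) via R3 from cover(d,h), cover(h,c)
round 2: derive cover(g,d) via R3 from cover(g,a), cover(a,d)
round 2: derive cover(i,d) via R3 from cover(i,a), cover(a,d)
round 3: derive cover(a,a) via R3 from cover(a,d), cover(d,a)
round 3: derive cover(a,c) via R3 from cover(a,d), cover(d,c)
round 3: derive cover(g,c) via R3 from cover(g,d), cover(d,c)
round 3: derive cover(g,g) via R3 from cover(g,a), cover(a,g)
round 3: derive cover(g,h) via R3 from cover(g,a), cover(a,h)
round 3: derive cover(i,c) via R3 from cover(i,d), cover(d,c)
round 3: derive cover(i,g) via R3 from cover(i,a), cover(a,g)
round 3: derive cover(i,h) via R3 from cover(i,a), cover(a,h)

no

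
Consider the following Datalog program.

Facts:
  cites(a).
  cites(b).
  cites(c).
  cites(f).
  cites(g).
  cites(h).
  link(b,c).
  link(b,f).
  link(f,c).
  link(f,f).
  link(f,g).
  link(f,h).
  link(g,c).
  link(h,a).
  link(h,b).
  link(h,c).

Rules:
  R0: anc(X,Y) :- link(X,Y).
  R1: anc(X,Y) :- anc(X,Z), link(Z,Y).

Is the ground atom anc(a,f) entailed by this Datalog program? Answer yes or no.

no

round 1: derive anc(b,c) via R0 from link(b,c)
round 1: derive anc(b,f) via R0 from link(b,f)
round 1: derive anc(f,c) via R0 from link(f,c)
round 1: derive anc(f,f) via R0 from link(f,f)
round 1: derive anc(f,g) via R0 from link(f,g)
round 1: derive anc(f,h) via R0 from link(f,h)
round 1: derive anc(g,c) via R0 from link(g,c)
round 1: derive anc(h,a) via R0 from link(h,a)
round 1: derive anc(h,b) via R0 from link(h,b)
round 1: derive anc(h,c) via R0 from link(h,c)
round 2: derive anc(b,g) via R1 from anc(b,f), link(f,g)
round 2: derive anc(b,h) via R1 from anc(b,f), link(f,h)
round 2: derive anc(f,a) via R1 from anc(f,h), link(h,a)
round 2: derive anc(f,b) via R1 from anc(f,h), link(h,b)
round 2: derive anc(h,f) via R1 from anc(h,b), link(b,f)
round 3: derive anc(b,a) via R1 from anc(b,h), link(h,a)
round 3: derive anc(b,b) via R1 from anc(b,h), link(h,b)
round 3: derive anc(h,g) via R1 from anc(h,f), link(f,g)
round 3: derive anc(h,h) via R1 from anc(h,f), link(f,h)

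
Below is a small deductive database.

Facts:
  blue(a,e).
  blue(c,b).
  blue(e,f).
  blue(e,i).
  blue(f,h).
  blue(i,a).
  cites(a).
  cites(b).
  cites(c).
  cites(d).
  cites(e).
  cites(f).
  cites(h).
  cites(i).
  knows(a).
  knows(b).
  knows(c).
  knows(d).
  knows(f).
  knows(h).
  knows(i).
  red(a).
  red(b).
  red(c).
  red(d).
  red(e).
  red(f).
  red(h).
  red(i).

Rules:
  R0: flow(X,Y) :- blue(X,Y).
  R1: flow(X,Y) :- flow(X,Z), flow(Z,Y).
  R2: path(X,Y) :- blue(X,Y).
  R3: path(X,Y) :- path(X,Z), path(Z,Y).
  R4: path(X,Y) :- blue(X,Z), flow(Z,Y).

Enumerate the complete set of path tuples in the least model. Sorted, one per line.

path(a,a)
path(a,e)
path(a,f)
path(a,h)
path(a,i)
path(c,b)
path(e,a)
path(e,e)
path(e,f)
path(e,h)
path(e,i)
path(f,h)
path(i,a)
path(i,e)
path(i,f)
path(i,h)
path(i,i)

round 1: derive flow(a,e) via R0 from blue(a,e)
round 1: derive flow(c,b) via R0 from blue(c,b)
round 1: derive flow(e,f) via R0 from blue(e,f)
round 1: derive flow(e,i) via R0 from blue(e,i)
round 1: derive flow(f,h) via R0 from blue(f,h)
round 1: derive flow(i,a) via R0 from blue(i,a)
round 1: derive path(a,e) via R2 from blue(a,e)
round 1: derive path(c,b) via R2 from blue(c,b)
round 1: derive path(e,f) via R2 from blue(e,f)
round 1: derive path(e,i) via R2 from blue(e,i)
round 1: derive path(f,h) via R2 from blue(f,h)
round 1: derive path(i,a) via R2 from blue(i,a)
round 2: derive flow(a,f) via R1 from flow(a,e), flow(e,f)
round 2: derive flow(a,i) via R1 from flow(a,e), flow(e,i)
round 2: derive flow(e,a) via R1 from flow(e,i), flow(i,a)
round 2: derive flow(e,h) via R1 from flow(e,f), flow(f,h)
round 2: derive flow(i,e) via R1 from flow(i,a), flow(a,e)
round 2: derive path(a,f) via R3 from path(a,e), path(e,f)
round 2: derive path(a,i) via R3 from path(a,e), path(e,i)
round 2: derive path(e,a) via R3 from path(e,i), path(i,a)
round 2: derive path(e,h) via R3 from path(e,f), path(f,h)
round 2: derive path(i,e) via R3 from path(i,a), path(a,e)
round 3: derive flow(a,a) via R1 from flow(a,e), flow(e,a)
round 3: derive flow(a,h) via R1 from flow(a,e), flow(e,h)
round 3: derive flow(e,e) via R1 from flow(e,a), flow(a,e)
round 3: derive flow(i,f) via R1 from flow(i,a), flow(a,f)
round 3: derive flow(i,h) via R1 from flow(i,e), flow(e,h)
round 3: derive flow(i,i) via R1 from flow(i,a), flow(a,i)
round 3: derive path(a,a) via R3 from path(a,e), path(e,a)
round 3: derive path(a,h) via R3 from path(a,e), path(e,h)
round 3: derive path(e,e) via R3 from path(e,a), path(a,e)
round 3: derive path(i,f) via R3 from path(i,a), path(a,f)
round 3: derive path(i,h) via R3 from path(i,e), path(e,h)
round 3: derive path(i,i) via R3 from path(i,a), path(a,i)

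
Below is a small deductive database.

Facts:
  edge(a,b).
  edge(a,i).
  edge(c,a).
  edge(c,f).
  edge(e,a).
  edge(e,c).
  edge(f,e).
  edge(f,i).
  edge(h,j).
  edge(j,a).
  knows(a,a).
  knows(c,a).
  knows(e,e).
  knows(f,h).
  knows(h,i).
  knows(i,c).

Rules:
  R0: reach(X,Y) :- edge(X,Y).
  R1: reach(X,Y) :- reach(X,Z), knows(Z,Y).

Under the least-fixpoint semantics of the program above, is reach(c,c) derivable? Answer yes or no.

round 1: derive reach(a,b) via R0 from edge(a,b)
round 1: derive reach(a,i) via R0 from edge(a,i)
round 1: derive reach(c,a) via R0 from edge(c,a)
round 1: derive reach(c,f) via R0 from edge(c,f)
round 1: derive reach(e,a) via R0 from edge(e,a)
round 1: derive reach(e,c) via R0 from edge(e,c)
round 1: derive reach(f,e) via R0 from edge(f,e)
round 1: derive reach(f,i) via R0 from edge(f,i)
round 1: derive reach(h,j) via R0 from edge(h,j)
round 1: derive reach(j,a) via R0 from edge(j,a)
round 2: derive reach(a,c) via R1 from reach(a,i), knows(i,c)
round 2: derive reach(c,h) via R1 from reach(c,f), knows(f,h)
round 2: derive reach(f,c) via R1 from reach(f,i), knows(i,c)
round 3: derive reach(a,a) via R1 from reach(a,c), knows(c,a)
round 3: derive reach(c,i) via R1 from reach(c,h), knows(h,i)
round 3: derive reach(f,a) via R1 from reach(f,c), knows(c,a)
round 4: derive reach(c,c) via R1 from reach(c,i), knows(i,c)

yes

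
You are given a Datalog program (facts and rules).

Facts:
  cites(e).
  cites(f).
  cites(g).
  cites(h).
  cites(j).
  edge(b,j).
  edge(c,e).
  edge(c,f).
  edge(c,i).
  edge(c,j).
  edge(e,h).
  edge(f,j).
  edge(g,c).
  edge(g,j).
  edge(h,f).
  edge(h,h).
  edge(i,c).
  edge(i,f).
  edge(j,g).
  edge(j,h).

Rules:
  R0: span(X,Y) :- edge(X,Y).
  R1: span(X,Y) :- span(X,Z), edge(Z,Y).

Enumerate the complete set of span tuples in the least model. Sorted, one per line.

span(b,c)
span(b,e)
span(b,f)
span(b,g)
span(b,h)
span(b,i)
span(b,j)
span(c,c)
span(c,e)
span(c,f)
span(c,g)
span(c,h)
span(c,i)
span(c,j)
span(e,c)
span(e,e)
span(e,f)
span(e,g)
span(e,h)
span(e,i)
span(e,j)
span(f,c)
span(f,e)
span(f,f)
span(f,g)
span(f,h)
span(f,i)
span(f,j)
span(g,c)
span(g,e)
span(g,f)
span(g,g)
span(g,h)
span(g,i)
span(g,j)
span(h,c)
span(h,e)
span(h,f)
span(h,g)
span(h,h)
span(h,i)
span(h,j)
span(i,c)
span(i,e)
span(i,f)
span(i,g)
span(i,h)
span(i,i)
span(i,j)
span(j,c)
span(j,e)
span(j,f)
span(j,g)
span(j,h)
span(j,i)
span(j,j)

round 1: derive span(b,j) via R0 from edge(b,j)
round 1: derive span(c,e) via R0 from edge(c,e)
round 1: derive span(c,f) via R0 from edge(c,f)
round 1: derive span(c,i) via R0 from edge(c,i)
round 1: derive span(c,j) via R0 from edge(c,j)
round 1: derive span(e,h) via R0 from edge(e,h)
round 1: derive span(f,j) via R0 from edge(f,j)
round 1: derive span(g,c) via R0 from edge(g,c)
round 1: derive span(g,j) via R0 from edge(g,j)
round 1: derive span(h,f) via R0 from edge(h,f)
round 1: derive span(h,h) via R0 from edge(h,h)
round 1: derive span(i,c) via R0 from edge(i,c)
round 1: derive span(i,f) via R0 from edge(i,f)
round 1: derive span(j,g) via R0 from edge(j,g)
round 1: derive span(j,h) via R0 from edge(j,h)
round 2: derive span(b,g) via R1 from span(b,j), edge(j,g)
round 2: derive span(b,h) via R1 from span(b,j), edge(j,h)
round 2: derive span(c,c) via R1 from span(c,i), edge(i,c)
round 2: derive span(c,g) via R1 from span(c,j), edge(j,g)
round 2: derive span(c,h) via R1 from span(c,e), edge(e,h)
round 2: derive span(e,f) via R1 from span(e,h), edge(h,f)
round 2: derive span(f,g) via R1 from span(f,j), edge(j,g)
round 2: derive span(f,h) via R1 from span(f,j), edge(j,h)
round 2: derive span(g,e) via R1 from span(g,c), edge(c,e)
round 2: derive span(g,f) via R1 from span(g,c), edge(c,f)
round 2: derive span(g,g) via R1 from span(g,j), edge(j,g)
round 2: derive span(g,h) via R1 from span(g,j), edge(j,h)
round 2: derive span(g,i) via R1 from span(g,c), edge(c,i)
round 2: derive span(h,j) via R1 from span(h,f), edge(f,j)
round 2: derive span(i,e) via R1 from span(i,c), edge(c,e)
round 2: derive span(i,i) via R1 from span(i,c), edge(c,i)
round 2: derive span(i,j) via R1 from span(i,c), edge(c,j)
round 2: derive span(j,c) via R1 from span(j,g), edge(g,c)
round 2: derive span(j,f) via R1 from span(j,h), edge(h,f)
round 2: derive span(j,j) via R1 from span(j,g), edge(g,j)
round 3: derive span(b,c) via R1 from span(b,g), edge(g,c)
round 3: derive span(b,f) via R1 from span(b,h), edge(h,f)
round 3: derive span(e,j) via R1 from span(e,f), edge(f,j)
round 3: derive span(f,c) via R1 from span(f,g), edge(g,c)
round 3: derive span(f,f) via R1 from span(f,h), edge(h,f)
round 3: derive span(h,g) via R1 from span(h,j), edge(j,g)
round 3: derive span(i,g) via R1 from span(i,j), edge(j,g)
round 3: derive span(i,h) via R1 from span(i,e), edge(e,h)
round 3: derive span(j,e) via R1 from span(j,c), edge(c,e)
round 3: derive span(j,i) via R1 from span(j,c), edge(c,i)
round 4: derive span(b,e) via R1 from span(b,c), edge(c,e)
round 4: derive span(b,i) via R1 from span(b,c), edge(c,i)
round 4: derive span(e,g) via R1 from span(e,j), edge(j,g)
round 4: derive span(f,e) via R1 from span(f,c), edge(c,e)
round 4: derive span(f,i) via R1 from span(f,c), edge(c,i)
round 4: derive span(h,c) via R1 from span(h,g), edge(g,c)
round 5: derive span(e,c) via R1 from span(e,g), edge(g,c)
round 5: derive span(h,e) via R1 from span(h,c), edge(c,e)
round 5: derive span(h,i) via R1 from span(h,c), edge(c,i)
round 6: derive span(e,e) via R1 from span(e,c), edge(c,e)
round 6: derive span(e,i) via R1 from span(e,c), edge(c,i)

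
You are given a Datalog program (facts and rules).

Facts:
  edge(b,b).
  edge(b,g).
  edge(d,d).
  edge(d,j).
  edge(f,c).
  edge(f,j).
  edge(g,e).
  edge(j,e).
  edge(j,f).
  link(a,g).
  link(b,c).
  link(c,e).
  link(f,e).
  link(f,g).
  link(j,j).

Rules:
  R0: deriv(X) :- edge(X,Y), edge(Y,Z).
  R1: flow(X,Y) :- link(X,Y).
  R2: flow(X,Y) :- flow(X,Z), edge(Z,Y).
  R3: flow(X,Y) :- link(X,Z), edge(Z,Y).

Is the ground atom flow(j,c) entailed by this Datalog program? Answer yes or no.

yes

round 1: derive flow(a,g) via R1 from link(a,g)
round 1: derive flow(b,c) via R1 from link(b,c)
round 1: derive flow(c,e) via R1 from link(c,e)
round 1: derive flow(f,e) via R1 from link(f,e)
round 1: derive flow(f,g) via R1 from link(f,g)
round 1: derive flow(j,j) via R1 from link(j,j)
round 1: derive flow(a,e) via R3 from link(a,g), edge(g,e)
round 1: derive flow(j,e) via R3 from link(j,j), edge(j,e)
round 1: derive flow(j,f) via R3 from link(j,j), edge(j,f)
round 2: derive flow(j,c) via R2 from flow(j,f), edge(f,c)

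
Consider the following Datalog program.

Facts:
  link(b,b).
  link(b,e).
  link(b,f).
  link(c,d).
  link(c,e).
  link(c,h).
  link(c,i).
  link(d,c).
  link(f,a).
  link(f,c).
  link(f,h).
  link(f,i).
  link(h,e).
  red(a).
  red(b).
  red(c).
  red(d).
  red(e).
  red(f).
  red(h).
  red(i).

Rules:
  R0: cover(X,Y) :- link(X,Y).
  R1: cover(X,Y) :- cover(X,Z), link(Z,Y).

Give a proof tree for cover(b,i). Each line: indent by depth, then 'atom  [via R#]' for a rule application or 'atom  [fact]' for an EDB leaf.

round 1: derive cover(b,b) via R0 from link(b,b)
round 1: derive cover(b,e) via R0 from link(b,e)
round 1: derive cover(b,f) via R0 from link(b,f)
round 1: derive cover(c,d) via R0 from link(c,d)
round 1: derive cover(c,e) via R0 from link(c,e)
round 1: derive cover(c,h) via R0 from link(c,h)
round 1: derive cover(c,i) via R0 from link(c,i)
round 1: derive cover(d,c) via R0 from link(d,c)
round 1: derive cover(f,a) via R0 from link(f,a)
round 1: derive cover(f,c) via R0 from link(f,c)
round 1: derive cover(f,h) via R0 from link(f,h)
round 1: derive cover(f,i) via R0 from link(f,i)
round 1: derive cover(h,e) via R0 from link(h,e)
round 2: derive cover(b,a) via R1 from cover(b,f), link(f,a)
round 2: derive cover(b,c) via R1 from cover(b,f), link(f,c)
round 2: derive cover(b,h) via R1 from cover(b,f), link(f,h)
round 2: derive cover(b,i) via R1 from cover(b,f), link(f,i)
round 2: derive cover(c,c) via R1 from cover(c,d), link(d,c)
round 2: derive cover(d,d) via R1 from cover(d,c), link(c,d)
round 2: derive cover(d,e) via R1 from cover(d,c), link(c,e)
round 2: derive cover(d,h) via R1 from cover(d,c), link(c,h)
round 2: derive cover(d,i) via R1 from cover(d,c), link(c,i)
round 2: derive cover(f,d) via R1 from cover(f,c), link(c,d)
round 2: derive cover(f,e) via R1 from cover(f,c), link(c,e)
round 3: derive cover(b,d) via R1 from cover(b,c), link(c,d)

cover(b,i)  [via R1]
  cover(b,f)  [via R0]
    link(b,f)  [fact]
  link(f,i)  [fact]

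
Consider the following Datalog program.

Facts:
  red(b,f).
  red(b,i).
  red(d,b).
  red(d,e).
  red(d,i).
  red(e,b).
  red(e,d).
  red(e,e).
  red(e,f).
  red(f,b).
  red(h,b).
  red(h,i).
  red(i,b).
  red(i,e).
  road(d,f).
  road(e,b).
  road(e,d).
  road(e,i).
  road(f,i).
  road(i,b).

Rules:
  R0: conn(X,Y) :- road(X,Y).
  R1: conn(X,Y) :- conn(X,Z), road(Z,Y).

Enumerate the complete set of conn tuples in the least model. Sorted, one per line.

round 1: derive conn(d,f) via R0 from road(d,f)
round 1: derive conn(e,b) via R0 from road(e,b)
round 1: derive conn(e,d) via R0 from road(e,d)
round 1: derive conn(e,i) via R0 from road(e,i)
round 1: derive conn(f,i) via R0 from road(f,i)
round 1: derive conn(i,b) via R0 from road(i,b)
round 2: derive conn(d,i) via R1 from conn(d,f), road(f,i)
round 2: derive conn(e,f) via R1 from conn(e,d), road(d,f)
round 2: derive conn(f,b) via R1 from conn(f,i), road(i,b)
round 3: derive conn(d,b) via R1 from conn(d,i), road(i,b)

conn(d,b)
conn(d,f)
conn(d,i)
conn(e,b)
conn(e,d)
conn(e,f)
conn(e,i)
conn(f,b)
conn(f,i)
conn(i,b)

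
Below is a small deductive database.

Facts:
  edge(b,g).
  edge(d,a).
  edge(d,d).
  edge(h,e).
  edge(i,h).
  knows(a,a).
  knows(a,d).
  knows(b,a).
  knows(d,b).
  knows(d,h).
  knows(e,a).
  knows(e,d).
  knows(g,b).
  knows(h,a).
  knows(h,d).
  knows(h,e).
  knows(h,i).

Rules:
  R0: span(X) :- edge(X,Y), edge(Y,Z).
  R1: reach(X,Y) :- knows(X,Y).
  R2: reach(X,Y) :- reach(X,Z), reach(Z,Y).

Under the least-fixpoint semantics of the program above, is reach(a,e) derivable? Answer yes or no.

yes

round 1: derive reach(a,a) via R1 from knows(a,a)
round 1: derive reach(a,d) via R1 from knows(a,d)
round 1: derive reach(b,a) via R1 from knows(b,a)
round 1: derive reach(d,b) via R1 from knows(d,b)
round 1: derive reach(d,h) via R1 from knows(d,h)
round 1: derive reach(e,a) via R1 from knows(e,a)
round 1: derive reach(e,d) via R1 from knows(e,d)
round 1: derive reach(g,b) via R1 from knows(g,b)
round 1: derive reach(h,a) via R1 from knows(h,a)
round 1: derive reach(h,d) via R1 from knows(h,d)
round 1: derive reach(h,e) via R1 from knows(h,e)
round 1: derive reach(h,i) via R1 from knows(h,i)
round 2: derive reach(a,b) via R2 from reach(a,d), reach(d,b)
round 2: derive reach(a,h) via R2 from reach(a,d), reach(d,h)
round 2: derive reach(b,d) via R2 from reach(b,a), reach(a,d)
round 2: derive reach(d,a) via R2 from reach(d,b), reach(b,a)
round 2: derive reach(d,d) via R2 from reach(d,h), reach(h,d)
round 2: derive reach(d,e) via R2 from reach(d,h), reach(h,e)
round 2: derive reach(d,i) via R2 from reach(d,h), reach(h,i)
round 2: derive reach(e,b) via R2 from reach(e,d), reach(d,b)
round 2: derive reach(e,h) via R2 from reach(e,d), reach(d,h)
round 2: derive reach(g,a) via R2 from reach(g,b), reach(b,a)
round 2: derive reach(h,b) via R2 from reach(h,d), reach(d,b)
round 2: derive reach(h,h) via R2 from reach(h,d), reach(d,h)
round 3: derive reach(a,e) via R2 from reach(a,d), reach(d,e)
round 3: derive reach(a,i) via R2 from reach(a,d), reach(d,i)
round 3: derive reach(b,b) via R2 from reach(b,a), reach(a,b)
round 3: derive reach(b,e) via R2 from reach(b,d), reach(d,e)
round 3: derive reach(b,h) via R2 from reach(b,a), reach(a,h)
round 3: derive reach(b,i) via R2 from reach(b,d), reach(d,i)
round 3: derive reach(e,e) via R2 from reach(e,d), reach(d,e)
round 3: derive reach(e,i) via R2 from reach(e,d), reach(d,i)
round 3: derive reach(g,d) via R2 from reach(g,a), reach(a,d)
round 3: derive reach(g,h) via R2 from reach(g,a), reach(a,h)
round 4: derive reach(g,e) via R2 from reach(g,a), reach(a,e)
round 4: derive reach(g,i) via R2 from reach(g,a), reach(a,i)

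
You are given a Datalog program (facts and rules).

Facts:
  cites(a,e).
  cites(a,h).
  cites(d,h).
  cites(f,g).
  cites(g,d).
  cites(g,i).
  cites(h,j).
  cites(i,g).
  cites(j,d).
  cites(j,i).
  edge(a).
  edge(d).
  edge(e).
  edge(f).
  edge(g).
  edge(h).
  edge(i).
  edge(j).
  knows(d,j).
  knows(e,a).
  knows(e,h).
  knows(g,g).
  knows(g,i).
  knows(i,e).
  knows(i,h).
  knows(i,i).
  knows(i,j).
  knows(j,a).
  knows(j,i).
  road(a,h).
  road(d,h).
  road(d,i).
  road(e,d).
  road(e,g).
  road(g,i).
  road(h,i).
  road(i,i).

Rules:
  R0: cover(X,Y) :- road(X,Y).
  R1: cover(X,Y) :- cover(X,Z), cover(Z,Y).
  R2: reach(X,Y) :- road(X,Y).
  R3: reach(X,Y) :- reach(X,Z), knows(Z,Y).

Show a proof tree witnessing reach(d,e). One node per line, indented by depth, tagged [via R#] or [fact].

reach(d,e)  [via R3]
  reach(d,i)  [via R2]
    road(d,i)  [fact]
  knows(i,e)  [fact]

round 1: derive reach(a,h) via R2 from road(a,h)
round 1: derive reach(d,h) via R2 from road(d,h)
round 1: derive reach(d,i) via R2 from road(d,i)
round 1: derive reach(e,d) via R2 from road(e,d)
round 1: derive reach(e,g) via R2 from road(e,g)
round 1: derive reach(g,i) via R2 from road(g,i)
round 1: derive reach(h,i) via R2 from road(h,i)
round 1: derive reach(i,i) via R2 from road(i,i)
round 2: derive reach(d,e) via R3 from reach(d,i), knows(i,e)
round 2: derive reach(d,j) via R3 from reach(d,i), knows(i,j)
round 2: derive reach(e,i) via R3 from reach(e,g), knows(g,i)
round 2: derive reach(e,j) via R3 from reach(e,d), knows(d,j)
round 2: derive reach(g,e) via R3 from reach(g,i), knows(i,e)
round 2: derive reach(g,h) via R3 from reach(g,i), knows(i,h)
round 2: derive reach(g,j) via R3 from reach(g,i), knows(i,j)
round 2: derive reach(h,e) via R3 from reach(h,i), knows(i,e)
round 2: derive reach(h,h) via R3 from reach(h,i), knows(i,h)
round 2: derive reach(h,j) via R3 from reach(h,i), knows(i,j)
round 2: derive reach(i,e) via R3 from reach(i,i), knows(i,e)
round 2: derive reach(i,h) via R3 from reach(i,i), knows(i,h)
round 2: derive reach(i,j) via R3 from reach(i,i), knows(i,j)
round 3: derive reach(d,a) via R3 from reach(d,e), knows(e,a)
round 3: derive reach(e,a) via R3 from reach(e,j), knows(j,a)
round 3: derive reach(e,e) via R3 from reach(e,i), knows(i,e)
round 3: derive reach(e,h) via R3 from reach(e,i), knows(i,h)
round 3: derive reach(g,a) via R3 from reach(g,e), knows(e,a)
round 3: derive reach(h,a) via R3 from reach(h,e), knows(e,a)
round 3: derive reach(i,a) via R3 from reach(i,e), knows(e,a)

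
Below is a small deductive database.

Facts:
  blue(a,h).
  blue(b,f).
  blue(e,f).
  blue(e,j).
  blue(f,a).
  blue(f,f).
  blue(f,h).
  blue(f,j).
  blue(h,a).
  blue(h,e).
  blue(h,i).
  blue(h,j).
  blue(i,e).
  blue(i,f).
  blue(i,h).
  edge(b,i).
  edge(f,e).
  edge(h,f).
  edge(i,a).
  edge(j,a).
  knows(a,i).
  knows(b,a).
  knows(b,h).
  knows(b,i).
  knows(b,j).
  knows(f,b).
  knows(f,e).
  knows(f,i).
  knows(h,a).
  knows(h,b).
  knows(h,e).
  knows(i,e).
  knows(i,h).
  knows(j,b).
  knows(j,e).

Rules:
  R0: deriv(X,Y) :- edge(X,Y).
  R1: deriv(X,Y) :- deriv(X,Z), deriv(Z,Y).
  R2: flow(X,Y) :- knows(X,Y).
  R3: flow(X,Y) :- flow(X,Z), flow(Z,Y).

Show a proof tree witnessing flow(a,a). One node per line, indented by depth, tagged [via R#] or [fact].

round 1: derive flow(a,i) via R2 from knows(a,i)
round 1: derive flow(b,a) via R2 from knows(b,a)
round 1: derive flow(b,h) via R2 from knows(b,h)
round 1: derive flow(b,i) via R2 from knows(b,i)
round 1: derive flow(b,j) via R2 from knows(b,j)
round 1: derive flow(f,b) via R2 from knows(f,b)
round 1: derive flow(f,e) via R2 from knows(f,e)
round 1: derive flow(f,i) via R2 from knows(f,i)
round 1: derive flow(h,a) via R2 from knows(h,a)
round 1: derive flow(h,b) via R2 from knows(h,b)
round 1: derive flow(h,e) via R2 from knows(h,e)
round 1: derive flow(i,e) via R2 from knows(i,e)
round 1: derive flow(i,h) via R2 from knows(i,h)
round 1: derive flow(j,b) via R2 from knows(j,b)
round 1: derive flow(j,e) via R2 from knows(j,e)
round 2: derive flow(a,e) via R3 from flow(a,i), flow(i,e)
round 2: derive flow(a,h) via R3 from flow(a,i), flow(i,h)
round 2: derive flow(b,b) via R3 from flow(b,h), flow(h,b)
round 2: derive flow(b,e) via R3 from flow(b,h), flow(h,e)
round 2: derive flow(f,a) via R3 from flow(f,b), flow(b,a)
round 2: derive flow(f,h) via R3 from flow(f,b), flow(b,h)
round 2: derive flow(f,j) via R3 from flow(f,b), flow(b,j)
round 2: derive flow(h,h) via R3 from flow(h,b), flow(b,h)
round 2: derive flow(h,i) via R3 from flow(h,a), flow(a,i)
round 2: derive flow(h,j) via R3 from flow(h,b), flow(b,j)
round 2: derive flow(i,a) via R3 from flow(i,h), flow(h,a)
round 2: derive flow(i,b) via R3 from flow(i,h), flow(h,b)
round 2: derive flow(j,a) via R3 from flow(j,b), flow(b,a)
round 2: derive flow(j,h) via R3 from flow(j,b), flow(b,h)
round 2: derive flow(j,i) via R3 from flow(j,b), flow(b,i)
round 2: derive flow(j,j) via R3 from flow(j,b), flow(b,j)
round 3: derive flow(a,a) via R3 from flow(a,h), flow(h,a)
round 3: derive flow(a,b) via R3 from flow(a,h), flow(h,b)
round 3: derive flow(a,j) via R3 from flow(a,h), flow(h,j)
round 3: derive flow(i,i) via R3 from flow(i,a), flow(a,i)
round 3: derive flow(i,j) via R3 from flow(i,b), flow(b,j)

flow(a,a)  [via R3]
  flow(a,h)  [via R3]
    flow(a,i)  [via R2]
      knows(a,i)  [fact]
    flow(i,h)  [via R2]
      knows(i,h)  [fact]
  flow(h,a)  [via R2]
    knows(h,a)  [fact]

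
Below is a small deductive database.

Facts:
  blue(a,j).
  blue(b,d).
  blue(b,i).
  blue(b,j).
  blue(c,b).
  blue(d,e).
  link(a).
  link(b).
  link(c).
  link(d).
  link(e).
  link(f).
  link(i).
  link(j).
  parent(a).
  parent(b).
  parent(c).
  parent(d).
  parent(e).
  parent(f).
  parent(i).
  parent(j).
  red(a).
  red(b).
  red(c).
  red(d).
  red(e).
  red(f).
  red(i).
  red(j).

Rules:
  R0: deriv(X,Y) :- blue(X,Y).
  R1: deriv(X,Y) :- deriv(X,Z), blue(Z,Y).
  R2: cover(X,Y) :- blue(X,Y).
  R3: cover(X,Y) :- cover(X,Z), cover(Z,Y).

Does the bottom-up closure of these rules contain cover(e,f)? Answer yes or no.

round 1: derive cover(a,j) via R2 from blue(a,j)
round 1: derive cover(b,d) via R2 from blue(b,d)
round 1: derive cover(b,i) via R2 from blue(b,i)
round 1: derive cover(b,j) via R2 from blue(b,j)
round 1: derive cover(c,b) via R2 from blue(c,b)
round 1: derive cover(d,e) via R2 from blue(d,e)
round 2: derive cover(b,e) via R3 from cover(b,d), cover(d,e)
round 2: derive cover(c,d) via R3 from cover(c,b), cover(b,d)
round 2: derive cover(c,i) via R3 from cover(c,b), cover(b,i)
round 2: derive cover(c,j) via R3 from cover(c,b), cover(b,j)
round 3: derive cover(c,e) via R3 from cover(c,b), cover(b,e)

no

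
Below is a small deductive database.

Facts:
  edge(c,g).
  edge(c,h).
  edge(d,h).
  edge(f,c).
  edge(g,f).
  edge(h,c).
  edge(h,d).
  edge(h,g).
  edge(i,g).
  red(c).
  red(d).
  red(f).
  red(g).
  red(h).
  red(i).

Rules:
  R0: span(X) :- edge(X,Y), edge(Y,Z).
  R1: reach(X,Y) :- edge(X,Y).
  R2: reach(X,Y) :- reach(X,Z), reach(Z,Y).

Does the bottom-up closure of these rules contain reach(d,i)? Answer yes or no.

no

round 1: derive reach(c,g) via R1 from edge(c,g)
round 1: derive reach(c,h) via R1 from edge(c,h)
round 1: derive reach(d,h) via R1 from edge(d,h)
round 1: derive reach(f,c) via R1 from edge(f,c)
round 1: derive reach(g,f) via R1 from edge(g,f)
round 1: derive reach(h,c) via R1 from edge(h,c)
round 1: derive reach(h,d) via R1 from edge(h,d)
round 1: derive reach(h,g) via R1 from edge(h,g)
round 1: derive reach(i,g) via R1 from edge(i,g)
round 2: derive reach(c,c) via R2 from reach(c,h), reach(h,c)
round 2: derive reach(c,d) via R2 from reach(c,h), reach(h,d)
round 2: derive reach(c,f) via R2 from reach(c,g), reach(g,f)
round 2: derive reach(d,c) via R2 from reach(d,h), reach(h,c)
round 2: derive reach(d,d) via R2 from reach(d,h), reach(h,d)
round 2: derive reach(d,g) via R2 from reach(d,h), reach(h,g)
round 2: derive reach(f,g) via R2 from reach(f,c), reach(c,g)
round 2: derive reach(f,h) via R2 from reach(f,c), reach(c,h)
round 2: derive reach(g,c) via R2 from reach(g,f), reach(f,c)
round 2: derive reach(h,f) via R2 from reach(h,g), reach(g,f)
round 2: derive reach(h,h) via R2 from reach(h,c), reach(c,h)
round 2: derive reach(i,f) via R2 from reach(i,g), reach(g,f)
round 3: derive reach(d,f) via R2 from reach(d,c), reach(c,f)
round 3: derive reach(f,d) via R2 from reach(f,c), reach(c,d)
round 3: derive reach(f,f) via R2 from reach(f,c), reach(c,f)
round 3: derive reach(g,d) via R2 from reach(g,c), reach(c,d)
round 3: derive reach(g,g) via R2 from reach(g,c), reach(c,g)
round 3: derive reach(g,h) via R2 from reach(g,c), reach(c,h)
round 3: derive reach(i,c) via R2 from reach(i,f), reach(f,c)
round 3: derive reach(i,h) via R2 from reach(i,f), reach(f,h)
round 4: derive reach(i,d) via R2 from reach(i,c), reach(c,d)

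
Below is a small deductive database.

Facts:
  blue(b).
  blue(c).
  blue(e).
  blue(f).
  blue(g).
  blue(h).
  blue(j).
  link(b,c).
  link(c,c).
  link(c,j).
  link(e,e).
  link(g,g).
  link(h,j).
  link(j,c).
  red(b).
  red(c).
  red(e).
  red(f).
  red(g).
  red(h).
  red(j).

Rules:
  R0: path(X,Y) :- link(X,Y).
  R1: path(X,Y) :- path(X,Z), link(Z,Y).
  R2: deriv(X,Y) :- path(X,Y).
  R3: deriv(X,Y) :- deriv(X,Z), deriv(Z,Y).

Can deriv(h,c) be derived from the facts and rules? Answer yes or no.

yes

round 1: derive path(b,c) via R0 from link(b,c)
round 1: derive path(c,c) via R0 from link(c,c)
round 1: derive path(c,j) via R0 from link(c,j)
round 1: derive path(e,e) via R0 from link(e,e)
round 1: derive path(g,g) via R0 from link(g,g)
round 1: derive path(h,j) via R0 from link(h,j)
round 1: derive path(j,c) via R0 from link(j,c)
round 2: derive path(b,j) via R1 from path(b,c), link(c,j)
round 2: derive path(h,c) via R1 from path(h,j), link(j,c)
round 2: derive path(j,j) via R1 from path(j,c), link(c,j)
round 2: derive deriv(b,c) via R2 from path(b,c)
round 2: derive deriv(c,c) via R2 from path(c,c)
round 2: derive deriv(c,j) via R2 from path(c,j)
round 2: derive deriv(e,e) via R2 from path(e,e)
round 2: derive deriv(g,g) via R2 from path(g,g)
round 2: derive deriv(h,j) via R2 from path(h,j)
round 2: derive deriv(j,c) via R2 from path(j,c)
round 3: derive deriv(b,j) via R2 from path(b,j)
round 3: derive deriv(h,c) via R2 from path(h,c)
round 3: derive deriv(j,j) via R2 from path(j,j)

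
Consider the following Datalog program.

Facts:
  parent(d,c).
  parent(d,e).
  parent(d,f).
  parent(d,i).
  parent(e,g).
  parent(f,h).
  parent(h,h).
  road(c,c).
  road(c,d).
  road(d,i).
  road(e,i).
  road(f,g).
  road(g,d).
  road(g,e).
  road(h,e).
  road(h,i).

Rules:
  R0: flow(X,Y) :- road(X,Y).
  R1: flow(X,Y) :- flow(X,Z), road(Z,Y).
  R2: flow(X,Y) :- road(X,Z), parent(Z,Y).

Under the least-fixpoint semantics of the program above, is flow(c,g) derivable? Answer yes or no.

round 1: derive flow(c,c) via R0 from road(c,c)
round 1: derive flow(c,d) via R0 from road(c,d)
round 1: derive flow(d,i) via R0 from road(d,i)
round 1: derive flow(e,i) via R0 from road(e,i)
round 1: derive flow(f,g) via R0 from road(f,g)
round 1: derive flow(g,d) via R0 from road(g,d)
round 1: derive flow(g,e) via R0 from road(g,e)
round 1: derive flow(h,e) via R0 from road(h,e)
round 1: derive flow(h,i) via R0 from road(h,i)
round 1: derive flow(c,e) via R2 from road(c,d), parent(d,e)
round 1: derive flow(c,f) via R2 from road(c,d), parent(d,f)
round 1: derive flow(c,i) via R2 from road(c,d), parent(d,i)
round 1: derive flow(g,c) via R2 from road(g,d), parent(d,c)
round 1: derive flow(g,f) via R2 from road(g,d), parent(d,f)
round 1: derive flow(g,g) via R2 from road(g,e), parent(e,g)
round 1: derive flow(g,i) via R2 from road(g,d), parent(d,i)
round 1: derive flow(h,g) via R2 from road(h,e), parent(e,g)
round 2: derive flow(c,g) via R1 from flow(c,f), road(f,g)
round 2: derive flow(f,d) via R1 from flow(f,g), road(g,d)
round 2: derive flow(f,e) via R1 from flow(f,g), road(g,e)
round 2: derive flow(h,d) via R1 from flow(h,g), road(g,d)
round 3: derive flow(f,i) via R1 from flow(f,d), road(d,i)

yes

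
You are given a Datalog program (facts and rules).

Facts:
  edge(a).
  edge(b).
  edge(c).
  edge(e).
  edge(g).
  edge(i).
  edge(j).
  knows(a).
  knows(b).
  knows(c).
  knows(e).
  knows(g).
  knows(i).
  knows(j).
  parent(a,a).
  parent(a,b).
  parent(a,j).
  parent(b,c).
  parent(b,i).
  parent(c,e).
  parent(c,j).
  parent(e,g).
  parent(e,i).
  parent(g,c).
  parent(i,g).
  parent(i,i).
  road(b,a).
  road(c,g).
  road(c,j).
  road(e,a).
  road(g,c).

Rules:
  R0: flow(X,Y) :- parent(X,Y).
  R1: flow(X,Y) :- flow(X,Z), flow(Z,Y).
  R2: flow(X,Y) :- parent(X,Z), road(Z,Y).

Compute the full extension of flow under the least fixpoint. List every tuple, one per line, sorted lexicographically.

flow(a,a)
flow(a,b)
flow(a,c)
flow(a,e)
flow(a,g)
flow(a,i)
flow(a,j)
flow(b,a)
flow(b,b)
flow(b,c)
flow(b,e)
flow(b,g)
flow(b,i)
flow(b,j)
flow(c,a)
flow(c,b)
flow(c,c)
flow(c,e)
flow(c,g)
flow(c,i)
flow(c,j)
flow(e,a)
flow(e,b)
flow(e,c)
flow(e,e)
flow(e,g)
flow(e,i)
flow(e,j)
flow(g,a)
flow(g,b)
flow(g,c)
flow(g,e)
flow(g,g)
flow(g,i)
flow(g,j)
flow(i,a)
flow(i,b)
flow(i,c)
flow(i,e)
flow(i,g)
flow(i,i)
flow(i,j)

round 1: derive flow(a,a) via R0 from parent(a,a)
round 1: derive flow(a,b) via R0 from parent(a,b)
round 1: derive flow(a,j) via R0 from parent(a,j)
round 1: derive flow(b,c) via R0 from parent(b,c)
round 1: derive flow(b,i) via R0 from parent(b,i)
round 1: derive flow(c,e) via R0 from parent(c,e)
round 1: derive flow(c,j) via R0 from parent(c,j)
round 1: derive flow(e,g) via R0 from parent(e,g)
round 1: derive flow(e,i) via R0 from parent(e,i)
round 1: derive flow(g,c) via R0 from parent(g,c)
round 1: derive flow(i,g) via R0 from parent(i,g)
round 1: derive flow(i,i) via R0 from parent(i,i)
round 1: derive flow(b,g) via R2 from parent(b,c), road(c,g)
round 1: derive flow(b,j) via R2 from parent(b,c), road(c,j)
round 1: derive flow(c,a) via R2 from parent(c,e), road(e,a)
round 1: derive flow(e,c) via R2 from parent(e,g), road(g,c)
round 1: derive flow(g,g) via R2 from parent(g,c), road(c,g)
round 1: derive flow(g,j) via R2 from parent(g,c), road(c,j)
round 1: derive flow(i,c) via R2 from parent(i,g), road(g,c)
round 2: derive flow(a,c) via R1 from flow(a,b), flow(b,c)
round 2: derive flow(a,g) via R1 from flow(a,b), flow(b,g)
round 2: derive flow(a,i) via R1 from flow(a,b), flow(b,i)
round 2: derive flow(b,a) via R1 from flow(b,c), flow(c,a)
round 2: derive flow(b,e) via R1 from flow(b,c), flow(c,e)
round 2: derive flow(c,b) via R1 from flow(c,a), flow(a,b)
round 2: derive flow(c,c) via R1 from flow(c,e), flow(e,c)
round 2: derive flow(c,g) via R1 from flow(c,e), flow(e,g)
round 2: derive flow(c,i) via R1 from flow(c,e), flow(e,i)
round 2: derive flow(e,a) via R1 from flow(e,c), flow(c,a)
round 2: derive flow(e,e) via R1 from flow(e,c), flow(c,e)
round 2: derive flow(e,j) via R1 from flow(e,c), flow(c,j)
round 2: derive flow(g,a) via R1 from flow(g,c), flow(c,a)
round 2: derive flow(g,e) via R1 from flow(g,c), flow(c,e)
round 2: derive flow(i,a) via R1 from flow(i,c), flow(c,a)
round 2: derive flow(i,e) via R1 from flow(i,c), flow(c,e)
round 2: derive flow(i,j) via R1 from flow(i,c), flow(c,j)
round 3: derive flow(a,e) via R1 from flow(a,b), flow(b,e)
round 3: derive flow(b,b) via R1 from flow(b,a), flow(a,b)
round 3: derive flow(e,b) via R1 from flow(e,a), flow(a,b)
round 3: derive flow(g,b) via R1 from flow(g,a), flow(a,b)
round 3: derive flow(g,i) via R1 from flow(g,a), flow(a,i)
round 3: derive flow(i,b) via R1 from flow(i,a), flow(a,b)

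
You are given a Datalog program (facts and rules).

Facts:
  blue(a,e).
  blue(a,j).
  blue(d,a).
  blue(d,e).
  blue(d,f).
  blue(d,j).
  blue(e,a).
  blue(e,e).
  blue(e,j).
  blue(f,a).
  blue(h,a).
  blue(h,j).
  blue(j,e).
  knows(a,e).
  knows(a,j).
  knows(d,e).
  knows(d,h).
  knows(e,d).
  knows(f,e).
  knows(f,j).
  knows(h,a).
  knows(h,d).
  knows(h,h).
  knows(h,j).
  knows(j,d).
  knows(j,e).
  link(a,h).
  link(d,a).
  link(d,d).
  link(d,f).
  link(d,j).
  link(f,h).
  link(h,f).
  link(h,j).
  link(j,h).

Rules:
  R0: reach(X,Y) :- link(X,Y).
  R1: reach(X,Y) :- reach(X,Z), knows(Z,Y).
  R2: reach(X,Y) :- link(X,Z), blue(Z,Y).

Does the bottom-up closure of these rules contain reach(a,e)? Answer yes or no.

round 1: derive reach(a,h) via R0 from link(a,h)
round 1: derive reach(d,a) via R0 from link(d,a)
round 1: derive reach(d,d) via R0 from link(d,d)
round 1: derive reach(d,f) via R0 from link(d,f)
round 1: derive reach(d,j) via R0 from link(d,j)
round 1: derive reach(f,h) via R0 from link(f,h)
round 1: derive reach(h,f) via R0 from link(h,f)
round 1: derive reach(h,j) via R0 from link(h,j)
round 1: derive reach(j,h) via R0 from link(j,h)
round 1: derive reach(a,a) via R2 from link(a,h), blue(h,a)
round 1: derive reach(a,j) via R2 from link(a,h), blue(h,j)
round 1: derive reach(d,e) via R2 from link(d,a), blue(a,e)
round 1: derive reach(f,a) via R2 from link(f,h), blue(h,a)
round 1: derive reach(f,j) via R2 from link(f,h), blue(h,j)
round 1: derive reach(h,a) via R2 from link(h,f), blue(f,a)
round 1: derive reach(h,e) via R2 from link(h,j), blue(j,e)
round 1: derive reach(j,a) via R2 from link(j,h), blue(h,a)
round 1: derive reach(j,j) via R2 from link(j,h), blue(h,j)
round 2: derive reach(a,d) via R1 from reach(a,h), knows(h,d)
round 2: derive reach(a,e) via R1 from reach(a,a), knows(a,e)
round 2: derive reach(d,h) via R1 from reach(d,d), knows(d,h)
round 2: derive reach(f,d) via R1 from reach(f,h), knows(h,d)
round 2: derive reach(f,e) via R1 from reach(f,a), knows(a,e)
round 2: derive reach(h,d) via R1 from reach(h,e), knows(e,d)
round 2: derive reach(j,d) via R1 from reach(j,h), knows(h,d)
round 2: derive reach(j,e) via R1 from reach(j,a), knows(a,e)
round 3: derive reach(h,h) via R1 from reach(h,d), knows(d,h)

yes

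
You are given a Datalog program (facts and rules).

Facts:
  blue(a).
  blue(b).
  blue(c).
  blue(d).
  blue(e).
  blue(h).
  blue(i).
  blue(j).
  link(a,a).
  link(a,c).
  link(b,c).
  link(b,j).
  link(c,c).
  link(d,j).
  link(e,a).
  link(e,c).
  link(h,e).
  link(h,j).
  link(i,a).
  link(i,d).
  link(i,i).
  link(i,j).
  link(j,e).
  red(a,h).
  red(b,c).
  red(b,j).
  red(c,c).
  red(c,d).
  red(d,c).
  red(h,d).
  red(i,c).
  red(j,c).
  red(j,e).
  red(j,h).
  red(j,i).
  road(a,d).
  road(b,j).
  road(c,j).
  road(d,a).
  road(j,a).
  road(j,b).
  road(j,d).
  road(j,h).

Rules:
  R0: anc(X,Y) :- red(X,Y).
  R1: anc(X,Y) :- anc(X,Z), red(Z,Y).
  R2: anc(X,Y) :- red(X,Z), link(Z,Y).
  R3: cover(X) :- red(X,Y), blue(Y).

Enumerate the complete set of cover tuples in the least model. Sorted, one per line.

cover(a)
cover(b)
cover(c)
cover(d)
cover(h)
cover(i)
cover(j)

round 1: derive cover(a) via R3 from red(a,h), blue(h)
round 1: derive cover(b) via R3 from red(b,c), blue(c)
round 1: derive cover(c) via R3 from red(c,c), blue(c)
round 1: derive cover(d) via R3 from red(d,c), blue(c)
round 1: derive cover(h) via R3 from red(h,d), blue(d)
round 1: derive cover(i) via R3 from red(i,c), blue(c)
round 1: derive cover(j) via R3 from red(j,c), blue(c)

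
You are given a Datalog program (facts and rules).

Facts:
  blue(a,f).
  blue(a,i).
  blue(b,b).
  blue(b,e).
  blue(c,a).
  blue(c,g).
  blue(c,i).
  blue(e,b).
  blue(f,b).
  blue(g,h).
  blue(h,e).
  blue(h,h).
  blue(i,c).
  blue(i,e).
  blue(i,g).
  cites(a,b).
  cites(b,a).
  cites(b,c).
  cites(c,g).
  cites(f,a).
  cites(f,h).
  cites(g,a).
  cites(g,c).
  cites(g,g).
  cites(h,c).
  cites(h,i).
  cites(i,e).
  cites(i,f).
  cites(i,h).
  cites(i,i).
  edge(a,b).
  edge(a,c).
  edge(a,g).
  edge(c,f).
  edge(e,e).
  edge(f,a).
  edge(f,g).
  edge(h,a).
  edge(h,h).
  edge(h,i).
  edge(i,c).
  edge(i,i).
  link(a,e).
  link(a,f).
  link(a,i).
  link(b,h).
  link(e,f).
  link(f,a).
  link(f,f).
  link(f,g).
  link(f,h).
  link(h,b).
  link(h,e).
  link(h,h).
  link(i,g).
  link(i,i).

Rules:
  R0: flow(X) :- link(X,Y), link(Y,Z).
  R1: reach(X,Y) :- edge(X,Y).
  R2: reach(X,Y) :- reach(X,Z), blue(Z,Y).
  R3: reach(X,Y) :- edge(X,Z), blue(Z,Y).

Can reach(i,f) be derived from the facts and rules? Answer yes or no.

round 1: derive reach(a,b) via R1 from edge(a,b)
round 1: derive reach(a,c) via R1 from edge(a,c)
round 1: derive reach(a,g) via R1 from edge(a,g)
round 1: derive reach(c,f) via R1 from edge(c,f)
round 1: derive reach(e,e) via R1 from edge(e,e)
round 1: derive reach(f,a) via R1 from edge(f,a)
round 1: derive reach(f,g) via R1 from edge(f,g)
round 1: derive reach(h,a) via R1 from edge(h,a)
round 1: derive reach(h,h) via R1 from edge(h,h)
round 1: derive reach(h,i) via R1 from edge(h,i)
round 1: derive reach(i,c) via R1 from edge(i,c)
round 1: derive reach(i,i) via R1 from edge(i,i)
round 1: derive reach(a,a) via R3 from edge(a,c), blue(c,a)
round 1: derive reach(a,e) via R3 from edge(a,b), blue(b,e)
round 1: derive reach(a,h) via R3 from edge(a,g), blue(g,h)
round 1: derive reach(a,i) via R3 from edge(a,c), blue(c,i)
round 1: derive reach(c,b) via R3 from edge(c,f), blue(f,b)
round 1: derive reach(e,b) via R3 from edge(e,e), blue(e,b)
round 1: derive reach(f,f) via R3 from edge(f,a), blue(a,f)
round 1: derive reach(f,h) via R3 from edge(f,g), blue(g,h)
round 1: derive reach(f,i) via R3 from edge(f,a), blue(a,i)
round 1: derive reach(h,c) via R3 from edge(h,i), blue(i,c)
round 1: derive reach(h,e) via R3 from edge(h,h), blue(h,e)
round 1: derive reach(h,f) via R3 from edge(h,a), blue(a,f)
round 1: derive reach(h,g) via R3 from edge(h,i), blue(i,g)
round 1: derive reach(i,a) via R3 from edge(i,c), blue(c,a)
round 1: derive reach(i,e) via R3 from edge(i,i), blue(i,e)
round 1: derive reach(i,g) via R3 from edge(i,c), blue(c,g)
round 2: derive reach(a,f) via R2 from reach(a,a), blue(a,f)
round 2: derive reach(c,e) via R2 from reach(c,b), blue(b,e)
round 2: derive reach(f,b) via R2 from reach(f,f), blue(f,b)
round 2: derive reach(f,c) via R2 from reach(f,i), blue(i,c)
round 2: derive reach(f,e) via R2 from reach(f,h), blue(h,e)
round 2: derive reach(h,b) via R2 from reach(h,e), blue(e,b)
round 2: derive reach(i,b) via R2 from reach(i,e), blue(e,b)
round 2: derive reach(i,f) via R2 from reach(i,a), blue(a,f)
round 2: derive reach(i,h) via R2 from reach(i,g), blue(g,h)

yes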